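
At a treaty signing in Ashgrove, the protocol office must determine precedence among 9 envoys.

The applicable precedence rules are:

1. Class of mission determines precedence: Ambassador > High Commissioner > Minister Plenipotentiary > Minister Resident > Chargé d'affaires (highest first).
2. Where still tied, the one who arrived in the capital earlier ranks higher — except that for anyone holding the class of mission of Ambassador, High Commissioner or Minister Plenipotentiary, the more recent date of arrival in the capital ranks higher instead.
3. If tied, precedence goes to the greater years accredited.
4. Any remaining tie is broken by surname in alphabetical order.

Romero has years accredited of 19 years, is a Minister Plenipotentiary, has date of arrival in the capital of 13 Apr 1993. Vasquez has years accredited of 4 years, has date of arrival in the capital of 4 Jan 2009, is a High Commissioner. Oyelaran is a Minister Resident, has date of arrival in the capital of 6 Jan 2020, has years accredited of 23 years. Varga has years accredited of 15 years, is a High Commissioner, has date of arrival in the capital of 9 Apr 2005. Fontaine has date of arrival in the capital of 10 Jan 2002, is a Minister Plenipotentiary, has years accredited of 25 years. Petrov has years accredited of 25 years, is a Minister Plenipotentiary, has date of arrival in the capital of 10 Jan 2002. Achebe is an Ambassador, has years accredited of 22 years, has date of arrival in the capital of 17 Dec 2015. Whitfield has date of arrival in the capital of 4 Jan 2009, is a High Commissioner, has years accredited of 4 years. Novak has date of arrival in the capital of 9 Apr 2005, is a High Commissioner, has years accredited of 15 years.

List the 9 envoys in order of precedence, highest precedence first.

Achebe, Vasquez, Whitfield, Novak, Varga, Fontaine, Petrov, Romero, Oyelaran

By class of mission: Achebe (Ambassador); then Vasquez, Whitfield, Novak and Varga (High Commissioner); then Fontaine, Petrov and Romero (Minister Plenipotentiary); then Oyelaran (Minister Resident).
Among Vasquez, Whitfield, Novak and Varga, by date of arrival in the capital (later first) (reversed rule for this group): Vasquez and Whitfield (4 Jan 2009) before Novak and Varga (9 Apr 2005).
Vasquez and Whitfield both have years accredited 4 years, so the next rule applies.
Among Vasquez and Whitfield, alphabetically by surname: Vasquez before Whitfield.
Novak and Varga both have years accredited 15 years, so the next rule applies.
Among Novak and Varga, alphabetically by surname: Novak before Varga.
Among Fontaine, Petrov and Romero, by date of arrival in the capital (later first) (reversed rule for this group): Fontaine and Petrov (10 Jan 2002) before Romero (13 Apr 1993).
Fontaine and Petrov both have years accredited 25 years, so the next rule applies.
Among Fontaine and Petrov, alphabetically by surname: Fontaine before Petrov.
Full order: Achebe, Vasquez, Whitfield, Novak, Varga, Fontaine, Petrov, Romero, Oyelaran.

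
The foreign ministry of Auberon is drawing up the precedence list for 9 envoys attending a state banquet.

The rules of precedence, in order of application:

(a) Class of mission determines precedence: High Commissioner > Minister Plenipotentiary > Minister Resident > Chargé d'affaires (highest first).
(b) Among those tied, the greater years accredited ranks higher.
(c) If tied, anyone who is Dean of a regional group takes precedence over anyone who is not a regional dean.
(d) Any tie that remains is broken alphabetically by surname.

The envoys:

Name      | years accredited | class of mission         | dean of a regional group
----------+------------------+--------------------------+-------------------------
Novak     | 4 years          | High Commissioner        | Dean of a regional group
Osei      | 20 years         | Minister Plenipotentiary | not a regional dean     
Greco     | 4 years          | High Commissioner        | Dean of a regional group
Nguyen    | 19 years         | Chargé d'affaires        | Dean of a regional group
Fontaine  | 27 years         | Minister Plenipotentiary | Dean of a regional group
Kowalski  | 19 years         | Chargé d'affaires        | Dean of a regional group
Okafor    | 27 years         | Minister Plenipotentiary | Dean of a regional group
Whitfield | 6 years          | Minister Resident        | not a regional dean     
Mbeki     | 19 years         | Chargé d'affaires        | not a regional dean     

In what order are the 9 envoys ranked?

By class of mission: Greco and Novak (High Commissioner); then Fontaine, Okafor and Osei (Minister Plenipotentiary); then Whitfield (Minister Resident); then Kowalski, Nguyen and Mbeki (Chargé d'affaires).
Greco and Novak both have years accredited 4 years, so the next rule applies.
Greco and Novak are each Dean of a regional group, so the next rule applies.
Among Greco and Novak, alphabetically by surname: Greco before Novak.
Among Fontaine, Okafor and Osei, by years accredited (higher first): Fontaine and Okafor (27 years) before Osei (20 years).
Fontaine and Okafor are each Dean of a regional group, so the next rule applies.
Among Fontaine and Okafor, alphabetically by surname: Fontaine before Okafor.
Kowalski, Nguyen and Mbeki all have years accredited 19 years, so the next rule applies.
Among Kowalski, Nguyen and Mbeki, Dean of a regional group before not a regional dean: Kowalski and Nguyen (Dean of a regional group) before Mbeki (not a regional dean).
Among Kowalski and Nguyen, alphabetically by surname: Kowalski before Nguyen.
Full order: Greco, Novak, Fontaine, Okafor, Osei, Whitfield, Kowalski, Nguyen, Mbeki.

Greco, Novak, Fontaine, Okafor, Osei, Whitfield, Kowalski, Nguyen, Mbeki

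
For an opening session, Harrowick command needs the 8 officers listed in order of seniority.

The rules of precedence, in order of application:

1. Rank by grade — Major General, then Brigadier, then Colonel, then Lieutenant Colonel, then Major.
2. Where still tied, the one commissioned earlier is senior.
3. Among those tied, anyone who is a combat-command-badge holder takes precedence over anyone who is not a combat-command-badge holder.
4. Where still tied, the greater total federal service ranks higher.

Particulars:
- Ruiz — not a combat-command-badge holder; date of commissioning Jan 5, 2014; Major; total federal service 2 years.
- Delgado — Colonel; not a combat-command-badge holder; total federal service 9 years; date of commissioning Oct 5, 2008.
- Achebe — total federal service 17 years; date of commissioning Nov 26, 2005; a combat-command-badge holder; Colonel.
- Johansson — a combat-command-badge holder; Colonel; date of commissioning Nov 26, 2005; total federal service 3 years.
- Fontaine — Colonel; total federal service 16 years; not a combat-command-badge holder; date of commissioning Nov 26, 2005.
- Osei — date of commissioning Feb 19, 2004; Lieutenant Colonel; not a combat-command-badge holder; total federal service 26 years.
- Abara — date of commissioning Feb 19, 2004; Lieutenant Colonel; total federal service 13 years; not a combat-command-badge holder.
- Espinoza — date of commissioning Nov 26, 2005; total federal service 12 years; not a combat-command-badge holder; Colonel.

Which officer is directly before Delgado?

By grade: Achebe, Johansson, Fontaine, Espinoza and Delgado (Colonel); then Osei and Abara (Lieutenant Colonel); then Ruiz (Major).
Among Achebe, Johansson, Fontaine, Espinoza and Delgado, by date of commissioning (earlier first): Achebe, Johansson, Fontaine and Espinoza (Nov 26, 2005) before Delgado (Oct 5, 2008).
Among Achebe, Johansson, Fontaine and Espinoza, a combat-command-badge holder before not a combat-command-badge holder: Achebe and Johansson (a combat-command-badge holder) before Fontaine and Espinoza (not a combat-command-badge holder).
Among Achebe and Johansson, by total federal service (higher first): Achebe (17 years) before Johansson (3 years).
Among Fontaine and Espinoza, by total federal service (higher first): Fontaine (16 years) before Espinoza (12 years).
Osei and Abara both have date of commissioning Feb 19, 2004, so the next rule applies.
Osei and Abara are each not a combat-command-badge holder, so the next rule applies.
Among Osei and Abara, by total federal service (higher first): Osei (26 years) before Abara (13 years).
Order: Achebe, Johansson, Fontaine, Espinoza, Delgado, Osei, Abara, Ruiz.

Espinoza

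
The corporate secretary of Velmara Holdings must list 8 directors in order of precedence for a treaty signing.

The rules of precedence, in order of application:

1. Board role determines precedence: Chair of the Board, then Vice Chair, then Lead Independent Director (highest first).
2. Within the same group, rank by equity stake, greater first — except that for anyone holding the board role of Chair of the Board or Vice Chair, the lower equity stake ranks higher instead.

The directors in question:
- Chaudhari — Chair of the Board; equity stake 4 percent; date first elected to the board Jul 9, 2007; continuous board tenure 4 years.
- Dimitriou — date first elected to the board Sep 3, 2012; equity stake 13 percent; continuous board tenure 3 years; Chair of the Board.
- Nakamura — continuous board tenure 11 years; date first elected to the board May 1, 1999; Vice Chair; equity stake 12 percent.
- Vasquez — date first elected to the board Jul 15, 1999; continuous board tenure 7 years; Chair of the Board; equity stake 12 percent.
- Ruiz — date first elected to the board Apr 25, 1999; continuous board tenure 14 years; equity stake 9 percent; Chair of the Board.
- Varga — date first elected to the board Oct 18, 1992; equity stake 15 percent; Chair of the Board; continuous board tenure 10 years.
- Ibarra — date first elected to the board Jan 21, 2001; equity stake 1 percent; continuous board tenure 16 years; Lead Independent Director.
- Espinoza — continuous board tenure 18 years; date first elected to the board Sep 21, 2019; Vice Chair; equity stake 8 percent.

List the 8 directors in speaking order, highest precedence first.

Chaudhari, Ruiz, Vasquez, Dimitriou, Varga, Espinoza, Nakamura, Ibarra

By board role: Chaudhari, Ruiz, Vasquez, Dimitriou and Varga (Chair of the Board); then Espinoza and Nakamura (Vice Chair); then Ibarra (Lead Independent Director).
Among Chaudhari, Ruiz, Vasquez, Dimitriou and Varga, by equity stake (lower first) (reversed rule for this group): Chaudhari (4 percent) before Ruiz (9 percent) before Vasquez (12 percent) before Dimitriou (13 percent) before Varga (15 percent).
Among Espinoza and Nakamura, by equity stake (lower first) (reversed rule for this group): Espinoza (8 percent) before Nakamura (12 percent).
Full order: Chaudhari, Ruiz, Vasquez, Dimitriou, Varga, Espinoza, Nakamura, Ibarra.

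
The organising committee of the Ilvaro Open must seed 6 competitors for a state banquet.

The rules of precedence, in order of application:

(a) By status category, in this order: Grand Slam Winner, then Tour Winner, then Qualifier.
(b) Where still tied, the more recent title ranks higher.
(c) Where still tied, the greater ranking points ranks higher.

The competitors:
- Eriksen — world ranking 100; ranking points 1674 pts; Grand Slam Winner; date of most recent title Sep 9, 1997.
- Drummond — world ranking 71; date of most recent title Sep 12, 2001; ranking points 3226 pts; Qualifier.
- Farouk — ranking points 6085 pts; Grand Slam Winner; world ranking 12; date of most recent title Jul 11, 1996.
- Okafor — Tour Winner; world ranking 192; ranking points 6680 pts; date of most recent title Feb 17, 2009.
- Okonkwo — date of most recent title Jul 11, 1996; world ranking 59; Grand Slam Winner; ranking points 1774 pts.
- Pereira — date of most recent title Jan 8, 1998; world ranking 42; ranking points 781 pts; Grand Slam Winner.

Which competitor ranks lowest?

By status category: Pereira, Eriksen, Farouk and Okonkwo (Grand Slam Winner); then Okafor (Tour Winner); then Drummond (Qualifier).
Among Pereira, Eriksen, Farouk and Okonkwo, by date of most recent title (later first): Pereira (Jan 8, 1998) before Eriksen (Sep 9, 1997) before Farouk and Okonkwo (Jul 11, 1996).
Among Farouk and Okonkwo, by ranking points (higher first): Farouk (6085 pts) before Okonkwo (1774 pts).
Order: Pereira, Eriksen, Farouk, Okonkwo, Okafor, Drummond.

Drummond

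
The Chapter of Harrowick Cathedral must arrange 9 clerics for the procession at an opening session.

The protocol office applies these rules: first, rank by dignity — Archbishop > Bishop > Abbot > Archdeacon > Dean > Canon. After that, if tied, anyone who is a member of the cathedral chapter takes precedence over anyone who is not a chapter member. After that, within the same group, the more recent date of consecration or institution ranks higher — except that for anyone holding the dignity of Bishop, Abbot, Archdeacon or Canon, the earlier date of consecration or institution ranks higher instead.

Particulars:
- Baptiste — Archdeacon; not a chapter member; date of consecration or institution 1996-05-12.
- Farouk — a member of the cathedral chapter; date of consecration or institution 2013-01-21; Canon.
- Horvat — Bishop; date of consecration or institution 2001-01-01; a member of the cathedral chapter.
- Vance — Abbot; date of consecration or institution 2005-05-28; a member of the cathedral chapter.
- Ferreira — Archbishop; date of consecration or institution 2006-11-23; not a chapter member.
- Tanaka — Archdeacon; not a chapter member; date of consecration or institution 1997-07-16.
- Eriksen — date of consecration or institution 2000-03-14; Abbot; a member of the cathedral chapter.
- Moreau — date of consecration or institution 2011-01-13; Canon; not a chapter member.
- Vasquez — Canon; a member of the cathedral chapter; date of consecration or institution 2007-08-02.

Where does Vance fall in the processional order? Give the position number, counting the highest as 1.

4

By dignity: Ferreira (Archbishop); then Horvat (Bishop); then Eriksen and Vance (Abbot); then Baptiste and Tanaka (Archdeacon); then Vasquez, Farouk and Moreau (Canon).
Eriksen and Vance are each a member of the cathedral chapter, so the next rule applies.
Among Eriksen and Vance, by date of consecration or institution (earlier first) (reversed rule for this group): Eriksen (2000-03-14) before Vance (2005-05-28).
Baptiste and Tanaka are each not a chapter member, so the next rule applies.
Among Baptiste and Tanaka, by date of consecration or institution (earlier first) (reversed rule for this group): Baptiste (1996-05-12) before Tanaka (1997-07-16).
Among Vasquez, Farouk and Moreau, a member of the cathedral chapter before not a chapter member: Vasquez and Farouk (a member of the cathedral chapter) before Moreau (not a chapter member).
Among Vasquez and Farouk, by date of consecration or institution (earlier first) (reversed rule for this group): Vasquez (2007-08-02) before Farouk (2013-01-21).
Order: Ferreira, Horvat, Eriksen, Vance, Baptiste, Tanaka, Vasquez, Farouk, Moreau. So position 4.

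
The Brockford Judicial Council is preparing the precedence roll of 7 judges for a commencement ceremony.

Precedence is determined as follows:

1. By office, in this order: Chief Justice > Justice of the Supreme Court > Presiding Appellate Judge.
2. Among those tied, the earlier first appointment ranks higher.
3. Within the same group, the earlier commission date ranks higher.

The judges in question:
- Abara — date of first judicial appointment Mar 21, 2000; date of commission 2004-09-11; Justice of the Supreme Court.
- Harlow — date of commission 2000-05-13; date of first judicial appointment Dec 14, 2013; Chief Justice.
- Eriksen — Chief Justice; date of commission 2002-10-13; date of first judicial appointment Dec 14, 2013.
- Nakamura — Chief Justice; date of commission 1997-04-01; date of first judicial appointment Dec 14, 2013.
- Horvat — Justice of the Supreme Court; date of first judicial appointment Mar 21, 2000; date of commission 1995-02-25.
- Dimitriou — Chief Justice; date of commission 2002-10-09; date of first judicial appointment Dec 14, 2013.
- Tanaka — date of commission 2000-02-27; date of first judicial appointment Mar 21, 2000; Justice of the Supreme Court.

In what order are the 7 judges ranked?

Nakamura, Harlow, Dimitriou, Eriksen, Horvat, Tanaka, Abara

By office: Nakamura, Harlow, Dimitriou and Eriksen (Chief Justice); then Horvat, Tanaka and Abara (Justice of the Supreme Court).
Nakamura, Harlow, Dimitriou and Eriksen all have date of first judicial appointment Dec 14, 2013, so the next rule applies.
Among Nakamura, Harlow, Dimitriou and Eriksen, by date of commission (earlier first): Nakamura (1997-04-01) before Harlow (2000-05-13) before Dimitriou (2002-10-09) before Eriksen (2002-10-13).
Horvat, Tanaka and Abara all have date of first judicial appointment Mar 21, 2000, so the next rule applies.
Among Horvat, Tanaka and Abara, by date of commission (earlier first): Horvat (1995-02-25) before Tanaka (2000-02-27) before Abara (2004-09-11).
Full order: Nakamura, Harlow, Dimitriou, Eriksen, Horvat, Tanaka, Abara.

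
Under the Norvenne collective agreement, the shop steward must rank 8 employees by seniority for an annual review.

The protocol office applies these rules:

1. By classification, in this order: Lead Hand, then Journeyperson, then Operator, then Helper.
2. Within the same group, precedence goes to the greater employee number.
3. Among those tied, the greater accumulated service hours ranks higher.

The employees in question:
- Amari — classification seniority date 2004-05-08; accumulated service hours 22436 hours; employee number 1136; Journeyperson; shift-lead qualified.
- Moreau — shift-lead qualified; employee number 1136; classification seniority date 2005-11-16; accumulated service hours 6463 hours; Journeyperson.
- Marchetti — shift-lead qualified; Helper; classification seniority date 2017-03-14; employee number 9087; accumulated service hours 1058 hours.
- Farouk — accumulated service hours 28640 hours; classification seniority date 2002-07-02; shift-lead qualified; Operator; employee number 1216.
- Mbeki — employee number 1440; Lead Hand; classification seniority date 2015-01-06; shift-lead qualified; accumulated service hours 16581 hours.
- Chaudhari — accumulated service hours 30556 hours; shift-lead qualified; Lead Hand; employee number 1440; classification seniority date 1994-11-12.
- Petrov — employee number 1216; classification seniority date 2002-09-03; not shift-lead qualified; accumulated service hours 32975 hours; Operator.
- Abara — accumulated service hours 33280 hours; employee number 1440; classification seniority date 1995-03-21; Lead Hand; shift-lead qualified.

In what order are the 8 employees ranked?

Abara, Chaudhari, Mbeki, Amari, Moreau, Petrov, Farouk, Marchetti

By classification: Abara, Chaudhari and Mbeki (Lead Hand); then Amari and Moreau (Journeyperson); then Petrov and Farouk (Operator); then Marchetti (Helper).
Abara, Chaudhari and Mbeki all have employee number 1440, so the next rule applies.
Among Abara, Chaudhari and Mbeki, by accumulated service hours (higher first): Abara (33280 hours) before Chaudhari (30556 hours) before Mbeki (16581 hours).
Amari and Moreau both have employee number 1136, so the next rule applies.
Among Amari and Moreau, by accumulated service hours (higher first): Amari (22436 hours) before Moreau (6463 hours).
Petrov and Farouk both have employee number 1216, so the next rule applies.
Among Petrov and Farouk, by accumulated service hours (higher first): Petrov (32975 hours) before Farouk (28640 hours).
Full order: Abara, Chaudhari, Mbeki, Amari, Moreau, Petrov, Farouk, Marchetti.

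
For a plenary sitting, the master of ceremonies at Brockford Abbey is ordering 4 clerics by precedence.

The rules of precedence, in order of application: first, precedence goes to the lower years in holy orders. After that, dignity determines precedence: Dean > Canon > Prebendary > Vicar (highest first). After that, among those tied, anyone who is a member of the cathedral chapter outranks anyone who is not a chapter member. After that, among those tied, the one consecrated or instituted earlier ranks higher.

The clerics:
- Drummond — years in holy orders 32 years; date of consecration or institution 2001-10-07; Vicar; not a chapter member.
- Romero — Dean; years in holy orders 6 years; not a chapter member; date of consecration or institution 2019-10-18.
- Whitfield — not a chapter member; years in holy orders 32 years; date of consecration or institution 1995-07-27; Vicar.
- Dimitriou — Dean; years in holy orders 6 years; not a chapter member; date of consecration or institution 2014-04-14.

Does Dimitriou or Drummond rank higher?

By years in holy orders (lower first): Dimitriou and Romero (both 6 years); then Whitfield and Drummond (both 32 years).
Dimitriou and Romero are each Dean, so the next rule applies.
Dimitriou and Romero are each not a chapter member, so the next rule applies.
Among Dimitriou and Romero, by date of consecration or institution (earlier first): Dimitriou (2014-04-14) before Romero (2019-10-18).
Whitfield and Drummond are each Vicar, so the next rule applies.
Whitfield and Drummond are each not a chapter member, so the next rule applies.
Among Whitfield and Drummond, by date of consecration or institution (earlier first): Whitfield (1995-07-27) before Drummond (2001-10-07).
So Dimitriou takes precedence.

Dimitriou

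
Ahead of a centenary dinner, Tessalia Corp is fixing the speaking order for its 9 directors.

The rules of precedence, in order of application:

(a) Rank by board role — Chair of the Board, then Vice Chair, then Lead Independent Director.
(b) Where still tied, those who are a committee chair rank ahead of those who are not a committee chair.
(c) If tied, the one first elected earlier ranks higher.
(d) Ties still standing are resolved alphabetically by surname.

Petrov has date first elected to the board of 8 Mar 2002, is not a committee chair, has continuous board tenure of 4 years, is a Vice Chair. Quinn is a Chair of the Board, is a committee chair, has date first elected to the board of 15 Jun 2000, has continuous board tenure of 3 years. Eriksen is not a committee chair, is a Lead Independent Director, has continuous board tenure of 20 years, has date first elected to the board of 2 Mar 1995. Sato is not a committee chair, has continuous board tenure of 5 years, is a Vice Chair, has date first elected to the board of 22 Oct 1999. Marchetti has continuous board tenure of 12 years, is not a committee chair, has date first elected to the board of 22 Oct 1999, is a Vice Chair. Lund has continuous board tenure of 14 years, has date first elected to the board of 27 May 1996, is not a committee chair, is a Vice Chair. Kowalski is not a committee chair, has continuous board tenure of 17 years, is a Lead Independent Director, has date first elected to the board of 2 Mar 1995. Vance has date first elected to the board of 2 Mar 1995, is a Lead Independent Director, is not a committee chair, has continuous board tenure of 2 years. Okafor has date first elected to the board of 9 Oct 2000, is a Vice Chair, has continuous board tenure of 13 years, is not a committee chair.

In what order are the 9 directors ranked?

Quinn, Lund, Marchetti, Sato, Okafor, Petrov, Eriksen, Kowalski, Vance

By board role: Quinn (Chair of the Board); then Lund, Marchetti, Sato, Okafor and Petrov (Vice Chair); then Eriksen, Kowalski and Vance (Lead Independent Director).
Lund, Marchetti, Sato, Okafor and Petrov are each not a committee chair, so the next rule applies.
Among Lund, Marchetti, Sato, Okafor and Petrov, by date first elected to the board (earlier first): Lund (27 May 1996) before Marchetti and Sato (22 Oct 1999) before Okafor (9 Oct 2000) before Petrov (8 Mar 2002).
Among Marchetti and Sato, alphabetically by surname: Marchetti before Sato.
Eriksen, Kowalski and Vance are each not a committee chair, so the next rule applies.
Eriksen, Kowalski and Vance all have date first elected to the board 2 Mar 1995, so the next rule applies.
Among Eriksen, Kowalski and Vance, alphabetically by surname: Eriksen before Kowalski before Vance.
Full order: Quinn, Lund, Marchetti, Sato, Okafor, Petrov, Eriksen, Kowalski, Vance.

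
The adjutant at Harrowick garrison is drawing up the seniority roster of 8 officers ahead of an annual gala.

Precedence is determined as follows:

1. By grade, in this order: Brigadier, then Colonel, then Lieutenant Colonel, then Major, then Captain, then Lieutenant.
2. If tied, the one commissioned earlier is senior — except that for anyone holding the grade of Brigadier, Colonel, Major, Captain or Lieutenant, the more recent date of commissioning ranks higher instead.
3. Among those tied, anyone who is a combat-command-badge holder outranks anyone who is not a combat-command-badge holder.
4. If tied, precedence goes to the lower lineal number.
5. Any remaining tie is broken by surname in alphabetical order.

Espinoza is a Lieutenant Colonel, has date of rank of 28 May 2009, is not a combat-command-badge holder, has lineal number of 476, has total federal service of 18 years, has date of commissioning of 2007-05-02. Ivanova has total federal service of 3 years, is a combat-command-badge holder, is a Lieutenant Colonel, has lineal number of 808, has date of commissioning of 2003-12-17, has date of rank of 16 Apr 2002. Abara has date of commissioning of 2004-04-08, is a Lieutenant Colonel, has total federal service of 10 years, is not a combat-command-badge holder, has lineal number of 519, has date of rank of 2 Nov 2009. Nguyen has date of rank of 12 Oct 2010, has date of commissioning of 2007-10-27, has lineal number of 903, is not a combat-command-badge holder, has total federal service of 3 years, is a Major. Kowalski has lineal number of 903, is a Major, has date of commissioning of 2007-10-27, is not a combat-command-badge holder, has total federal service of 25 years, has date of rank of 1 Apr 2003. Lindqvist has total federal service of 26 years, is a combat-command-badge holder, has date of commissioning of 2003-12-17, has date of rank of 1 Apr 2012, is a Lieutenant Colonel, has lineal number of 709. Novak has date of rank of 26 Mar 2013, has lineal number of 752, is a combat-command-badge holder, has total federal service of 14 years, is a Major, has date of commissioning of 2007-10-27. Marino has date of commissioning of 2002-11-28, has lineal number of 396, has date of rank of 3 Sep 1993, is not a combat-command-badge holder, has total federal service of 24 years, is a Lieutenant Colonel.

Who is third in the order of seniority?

Ivanova

By grade: Marino, Lindqvist, Ivanova, Abara and Espinoza (Lieutenant Colonel); then Novak, Kowalski and Nguyen (Major).
Among Marino, Lindqvist, Ivanova, Abara and Espinoza, by date of commissioning (earlier first): Marino (2002-11-28) before Lindqvist and Ivanova (2003-12-17) before Abara (2004-04-08) before Espinoza (2007-05-02).
Lindqvist and Ivanova are each a combat-command-badge holder, so the next rule applies.
Among Lindqvist and Ivanova, by lineal number (lower first): Lindqvist (709) before Ivanova (808).
Novak, Kowalski and Nguyen all have date of commissioning 2007-10-27, so the next rule applies.
Among Novak, Kowalski and Nguyen, a combat-command-badge holder before not a combat-command-badge holder: Novak (a combat-command-badge holder) before Kowalski and Nguyen (not a combat-command-badge holder).
Kowalski and Nguyen both have lineal number 903, so the next rule applies.
Among Kowalski and Nguyen, alphabetically by surname: Kowalski before Nguyen.
Order: Marino, Lindqvist, Ivanova, Abara, Espinoza, Novak, Kowalski, Nguyen.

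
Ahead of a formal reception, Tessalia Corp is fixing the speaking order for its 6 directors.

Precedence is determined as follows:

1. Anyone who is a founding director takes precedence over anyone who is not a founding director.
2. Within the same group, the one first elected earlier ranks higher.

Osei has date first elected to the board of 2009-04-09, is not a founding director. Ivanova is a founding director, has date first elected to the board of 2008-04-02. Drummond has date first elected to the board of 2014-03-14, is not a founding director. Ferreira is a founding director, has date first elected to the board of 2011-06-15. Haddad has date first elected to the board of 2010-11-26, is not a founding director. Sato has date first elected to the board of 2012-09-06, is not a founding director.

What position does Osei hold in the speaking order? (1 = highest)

3

By the first rule: Ivanova and Ferreira (both a founding director); then Osei, Haddad, Sato and Drummond (each not a founding director).
Among Ivanova and Ferreira, by date first elected to the board (earlier first): Ivanova (2008-04-02) before Ferreira (2011-06-15).
Among Osei, Haddad, Sato and Drummond, by date first elected to the board (earlier first): Osei (2009-04-09) before Haddad (2010-11-26) before Sato (2012-09-06) before Drummond (2014-03-14).
Order: Ivanova, Ferreira, Osei, Haddad, Sato, Drummond. So position 3.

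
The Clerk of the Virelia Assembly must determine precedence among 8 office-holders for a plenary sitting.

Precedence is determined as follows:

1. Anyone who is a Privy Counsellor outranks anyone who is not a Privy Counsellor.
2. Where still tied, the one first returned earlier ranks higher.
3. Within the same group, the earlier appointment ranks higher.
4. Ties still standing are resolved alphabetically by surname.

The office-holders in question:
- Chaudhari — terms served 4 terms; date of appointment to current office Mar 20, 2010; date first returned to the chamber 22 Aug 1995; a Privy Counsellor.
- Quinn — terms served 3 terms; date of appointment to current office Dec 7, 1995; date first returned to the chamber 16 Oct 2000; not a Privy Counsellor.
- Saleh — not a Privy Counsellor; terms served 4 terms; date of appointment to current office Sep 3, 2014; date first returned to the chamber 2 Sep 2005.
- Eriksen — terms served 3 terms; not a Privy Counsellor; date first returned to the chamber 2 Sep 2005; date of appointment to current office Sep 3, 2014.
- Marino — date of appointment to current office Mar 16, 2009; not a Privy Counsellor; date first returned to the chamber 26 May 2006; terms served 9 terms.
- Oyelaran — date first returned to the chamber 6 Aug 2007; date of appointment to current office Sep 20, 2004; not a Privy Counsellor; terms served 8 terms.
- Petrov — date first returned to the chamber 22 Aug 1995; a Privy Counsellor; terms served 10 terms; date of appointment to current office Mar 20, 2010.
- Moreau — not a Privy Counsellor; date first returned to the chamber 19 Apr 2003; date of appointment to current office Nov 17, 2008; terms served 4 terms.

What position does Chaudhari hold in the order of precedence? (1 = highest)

1

By the first rule: Chaudhari and Petrov (both a Privy Counsellor); then Quinn, Moreau, Eriksen, Saleh, Marino and Oyelaran (each not a Privy Counsellor).
Chaudhari and Petrov both have date first returned to the chamber 22 Aug 1995, so the next rule applies.
Chaudhari and Petrov both have date of appointment to current office Mar 20, 2010, so the next rule applies.
Among Chaudhari and Petrov, alphabetically by surname: Chaudhari before Petrov.
Among Quinn, Moreau, Eriksen, Saleh, Marino and Oyelaran, by date first returned to the chamber (earlier first): Quinn (16 Oct 2000) before Moreau (19 Apr 2003) before Eriksen and Saleh (2 Sep 2005) before Marino (26 May 2006) before Oyelaran (6 Aug 2007).
Eriksen and Saleh both have date of appointment to current office Sep 3, 2014, so the next rule applies.
Among Eriksen and Saleh, alphabetically by surname: Eriksen before Saleh.
Order: Chaudhari, Petrov, Quinn, Moreau, Eriksen, Saleh, Marino, Oyelaran. So position 1.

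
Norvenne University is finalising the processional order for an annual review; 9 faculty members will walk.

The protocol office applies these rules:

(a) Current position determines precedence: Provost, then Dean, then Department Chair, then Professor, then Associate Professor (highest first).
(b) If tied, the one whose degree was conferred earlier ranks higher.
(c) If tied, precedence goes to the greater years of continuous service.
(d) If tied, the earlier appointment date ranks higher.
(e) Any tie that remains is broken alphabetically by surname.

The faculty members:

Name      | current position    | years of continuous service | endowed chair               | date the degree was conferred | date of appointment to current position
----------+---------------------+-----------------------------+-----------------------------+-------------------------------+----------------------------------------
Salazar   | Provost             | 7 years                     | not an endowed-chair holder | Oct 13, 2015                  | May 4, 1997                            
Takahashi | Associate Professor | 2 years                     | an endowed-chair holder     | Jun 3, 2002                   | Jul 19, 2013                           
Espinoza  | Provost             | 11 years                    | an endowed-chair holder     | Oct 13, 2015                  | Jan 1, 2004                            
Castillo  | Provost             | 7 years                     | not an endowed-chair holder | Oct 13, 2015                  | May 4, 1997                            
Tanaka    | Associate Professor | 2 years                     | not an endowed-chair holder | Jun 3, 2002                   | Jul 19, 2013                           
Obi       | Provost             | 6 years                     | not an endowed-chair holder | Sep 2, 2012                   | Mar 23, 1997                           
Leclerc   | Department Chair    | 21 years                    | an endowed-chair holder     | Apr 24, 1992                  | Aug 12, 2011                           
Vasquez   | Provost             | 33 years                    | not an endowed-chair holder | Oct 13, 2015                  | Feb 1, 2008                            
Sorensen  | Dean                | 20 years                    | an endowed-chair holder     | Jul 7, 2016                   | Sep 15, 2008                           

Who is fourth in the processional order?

By current position: Obi, Vasquez, Espinoza, Castillo and Salazar (Provost); then Sorensen (Dean); then Leclerc (Department Chair); then Takahashi and Tanaka (Associate Professor).
Among Obi, Vasquez, Espinoza, Castillo and Salazar, by date the degree was conferred (earlier first): Obi (Sep 2, 2012) before Vasquez, Espinoza, Castillo and Salazar (Oct 13, 2015).
Among Vasquez, Espinoza, Castillo and Salazar, by years of continuous service (higher first): Vasquez (33 years) before Espinoza (11 years) before Castillo and Salazar (7 years).
Castillo and Salazar both have date of appointment to current position May 4, 1997, so the next rule applies.
Among Castillo and Salazar, alphabetically by surname: Castillo before Salazar.
Takahashi and Tanaka both have date the degree was conferred Jun 3, 2002, so the next rule applies.
Takahashi and Tanaka both have years of continuous service 2 years, so the next rule applies.
Takahashi and Tanaka both have date of appointment to current position Jul 19, 2013, so the next rule applies.
Among Takahashi and Tanaka, alphabetically by surname: Takahashi before Tanaka.
Order: Obi, Vasquez, Espinoza, Castillo, Salazar, Sorensen, Leclerc, Takahashi, Tanaka.

Castillo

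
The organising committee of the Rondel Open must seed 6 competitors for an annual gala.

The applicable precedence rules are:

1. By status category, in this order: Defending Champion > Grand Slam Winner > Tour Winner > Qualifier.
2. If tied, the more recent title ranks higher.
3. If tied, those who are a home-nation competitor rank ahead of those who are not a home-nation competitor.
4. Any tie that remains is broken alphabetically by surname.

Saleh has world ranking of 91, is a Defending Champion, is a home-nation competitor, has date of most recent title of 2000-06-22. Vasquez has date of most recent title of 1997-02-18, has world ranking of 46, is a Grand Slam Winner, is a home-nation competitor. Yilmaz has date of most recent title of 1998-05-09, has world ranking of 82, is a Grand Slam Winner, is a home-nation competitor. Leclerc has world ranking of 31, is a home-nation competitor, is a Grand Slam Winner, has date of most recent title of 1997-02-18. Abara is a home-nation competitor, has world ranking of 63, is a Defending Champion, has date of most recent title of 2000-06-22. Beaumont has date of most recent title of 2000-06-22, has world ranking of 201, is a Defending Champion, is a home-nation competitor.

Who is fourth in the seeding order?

Yilmaz

By status category: Abara, Beaumont and Saleh (Defending Champion); then Yilmaz, Leclerc and Vasquez (Grand Slam Winner).
Abara, Beaumont and Saleh all have date of most recent title 2000-06-22, so the next rule applies.
Abara, Beaumont and Saleh are each a home-nation competitor, so the next rule applies.
Among Abara, Beaumont and Saleh, alphabetically by surname: Abara before Beaumont before Saleh.
Among Yilmaz, Leclerc and Vasquez, by date of most recent title (later first): Yilmaz (1998-05-09) before Leclerc and Vasquez (1997-02-18).
Leclerc and Vasquez are each a home-nation competitor, so the next rule applies.
Among Leclerc and Vasquez, alphabetically by surname: Leclerc before Vasquez.
Order: Abara, Beaumont, Saleh, Yilmaz, Leclerc, Vasquez.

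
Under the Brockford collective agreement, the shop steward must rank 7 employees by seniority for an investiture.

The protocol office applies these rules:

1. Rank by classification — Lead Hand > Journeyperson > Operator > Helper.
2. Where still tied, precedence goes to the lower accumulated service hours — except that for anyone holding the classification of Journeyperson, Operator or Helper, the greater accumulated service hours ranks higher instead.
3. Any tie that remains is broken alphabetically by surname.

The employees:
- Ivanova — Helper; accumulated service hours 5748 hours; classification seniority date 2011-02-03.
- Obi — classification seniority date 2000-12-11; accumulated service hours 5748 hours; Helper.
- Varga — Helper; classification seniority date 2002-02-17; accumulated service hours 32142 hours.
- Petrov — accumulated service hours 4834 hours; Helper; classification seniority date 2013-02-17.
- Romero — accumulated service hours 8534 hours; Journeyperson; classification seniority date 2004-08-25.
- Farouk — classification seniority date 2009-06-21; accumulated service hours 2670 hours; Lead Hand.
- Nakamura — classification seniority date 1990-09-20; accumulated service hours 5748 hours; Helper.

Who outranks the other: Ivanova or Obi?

By classification: Farouk (Lead Hand); then Romero (Journeyperson); then Varga, Ivanova, Nakamura, Obi and Petrov (Helper).
Among Varga, Ivanova, Nakamura, Obi and Petrov, by accumulated service hours (higher first) (reversed rule for this group): Varga (32142 hours) before Ivanova, Nakamura and Obi (5748 hours) before Petrov (4834 hours).
Among Ivanova, Nakamura and Obi, alphabetically by surname: Ivanova before Nakamura before Obi.
So Ivanova takes precedence.

Ivanova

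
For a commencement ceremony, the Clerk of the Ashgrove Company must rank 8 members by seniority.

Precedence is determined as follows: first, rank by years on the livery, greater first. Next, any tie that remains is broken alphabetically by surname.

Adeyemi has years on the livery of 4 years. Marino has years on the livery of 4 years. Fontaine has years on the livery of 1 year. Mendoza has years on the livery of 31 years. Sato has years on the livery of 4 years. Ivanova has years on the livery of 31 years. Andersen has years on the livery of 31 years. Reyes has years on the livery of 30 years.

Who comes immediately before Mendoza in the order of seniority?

Ivanova

By years on the livery (higher first): Andersen, Ivanova and Mendoza (each 31 years); then Reyes (30 years); then Adeyemi, Marino and Sato (each 4 years); then Fontaine (1 year).
Among Andersen, Ivanova and Mendoza, alphabetically by surname: Andersen before Ivanova before Mendoza.
Among Adeyemi, Marino and Sato, alphabetically by surname: Adeyemi before Marino before Sato.
Order: Andersen, Ivanova, Mendoza, Reyes, Adeyemi, Marino, Sato, Fontaine.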